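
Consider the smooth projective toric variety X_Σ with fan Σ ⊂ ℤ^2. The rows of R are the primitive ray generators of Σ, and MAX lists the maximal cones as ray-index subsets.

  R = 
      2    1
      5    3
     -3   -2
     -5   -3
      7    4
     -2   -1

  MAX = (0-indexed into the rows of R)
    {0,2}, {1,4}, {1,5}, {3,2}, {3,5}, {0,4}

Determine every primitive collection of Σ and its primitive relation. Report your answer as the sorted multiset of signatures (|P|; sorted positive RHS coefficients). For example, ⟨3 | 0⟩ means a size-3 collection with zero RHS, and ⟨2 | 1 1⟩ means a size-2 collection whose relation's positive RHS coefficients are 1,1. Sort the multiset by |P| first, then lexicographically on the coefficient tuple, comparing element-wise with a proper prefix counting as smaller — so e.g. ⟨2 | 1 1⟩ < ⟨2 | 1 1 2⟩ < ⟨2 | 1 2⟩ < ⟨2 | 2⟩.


Σ has 9 primitive collections:

  P = {0,5}:  v_{0} + v_{5} = 0  →  sig = ⟨2 | 0⟩
  P = {1,3}:  v_{1} + v_{3} = 0  →  sig = ⟨2 | 0⟩
  P = {0,1}:  v_{0} + v_{1} = v_{4}  →  sig = ⟨2 | 1⟩
  P = {0,3}:  v_{0} + v_{3} = v_{2}  →  sig = ⟨2 | 1⟩
  P = {1,2}:  v_{1} + v_{2} = v_{0}  →  sig = ⟨2 | 1⟩
  P = {2,5}:  v_{2} + v_{5} = v_{3}  →  sig = ⟨2 | 1⟩
  P = {3,4}:  v_{3} + v_{4} = v_{0}  →  sig = ⟨2 | 1⟩
  P = {4,5}:  v_{4} + v_{5} = v_{1}  →  sig = ⟨2 | 1⟩
  P = {2,4}:  v_{2} + v_{4} = 2·v_{0}  →  sig = ⟨2 | 2⟩

Sorted signature multiset PRS(X):
    ⟨2 | 0⟩
    ⟨2 | 0⟩
    ⟨2 | 1⟩
    ⟨2 | 1⟩
    ⟨2 | 1⟩
    ⟨2 | 1⟩
    ⟨2 | 1⟩
    ⟨2 | 1⟩
    ⟨2 | 2⟩


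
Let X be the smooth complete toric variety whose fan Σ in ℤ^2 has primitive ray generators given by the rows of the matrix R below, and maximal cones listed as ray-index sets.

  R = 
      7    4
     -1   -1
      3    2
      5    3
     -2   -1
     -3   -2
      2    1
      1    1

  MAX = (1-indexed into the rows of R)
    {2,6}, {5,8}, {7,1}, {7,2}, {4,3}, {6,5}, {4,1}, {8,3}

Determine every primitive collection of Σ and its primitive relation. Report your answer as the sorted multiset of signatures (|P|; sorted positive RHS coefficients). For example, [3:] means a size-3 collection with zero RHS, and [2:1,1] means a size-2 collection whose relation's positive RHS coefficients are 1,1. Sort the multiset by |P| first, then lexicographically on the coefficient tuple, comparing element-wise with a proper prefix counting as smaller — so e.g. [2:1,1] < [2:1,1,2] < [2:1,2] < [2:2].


Minimal non-faces — 20 found among 8 rays, 8 max cones:

  P={2,8}:  v_{2} + v_{8} = 0 — sig = [2:]
  P={3,6}:  v_{3} + v_{6} = 0 — sig = [2:]
  P={5,7}:  v_{5} + v_{7} = 0 — sig = [2:]
  P={1,5}:  v_{1} + v_{5} = v_{4} — sig = [2:1]
  P={2,3}:  v_{2} + v_{3} = v_{7} — sig = [2:1]
  P={2,5}:  v_{2} + v_{5} = v_{6} — sig = [2:1]
  P={3,5}:  v_{3} + v_{5} = v_{8} — sig = [2:1]
  P={3,7}:  v_{3} + v_{7} = v_{4} — sig = [2:1]
  P={4,5}:  v_{4} + v_{5} = v_{3} — sig = [2:1]
  P={4,6}:  v_{4} + v_{6} = v_{7} — sig = [2:1]
  P={4,7}:  v_{4} + v_{7} = v_{1} — sig = [2:1]
  P={6,7}:  v_{6} + v_{7} = v_{2} — sig = [2:1]
  P={6,8}:  v_{6} + v_{8} = v_{5} — sig = [2:1]
  P={7,8}:  v_{7} + v_{8} = v_{3} — sig = [2:1]
  P={1,8}:  v_{1} + v_{8} = v_{3} + v_{4} — sig = [2:1,1]
  P={1,3}:  v_{1} + v_{3} = 2·v_{4} — sig = [2:2]
  P={1,6}:  v_{1} + v_{6} = 2·v_{7} — sig = [2:2]
  P={2,4}:  v_{2} + v_{4} = 2·v_{7} — sig = [2:2]
  P={4,8}:  v_{4} + v_{8} = 2·v_{3} — sig = [2:2]
  P={1,2}:  v_{1} + v_{2} = 3·v_{7} — sig = [2:3]

so the primitive-relation signature multiset is
[[2:], [2:], [2:], [2:1], [2:1], [2:1], [2:1], [2:1], [2:1], [2:1], [2:1], [2:1], [2:1], [2:1], [2:1,1], [2:2], [2:2], [2:2], [2:2], [2:3]]


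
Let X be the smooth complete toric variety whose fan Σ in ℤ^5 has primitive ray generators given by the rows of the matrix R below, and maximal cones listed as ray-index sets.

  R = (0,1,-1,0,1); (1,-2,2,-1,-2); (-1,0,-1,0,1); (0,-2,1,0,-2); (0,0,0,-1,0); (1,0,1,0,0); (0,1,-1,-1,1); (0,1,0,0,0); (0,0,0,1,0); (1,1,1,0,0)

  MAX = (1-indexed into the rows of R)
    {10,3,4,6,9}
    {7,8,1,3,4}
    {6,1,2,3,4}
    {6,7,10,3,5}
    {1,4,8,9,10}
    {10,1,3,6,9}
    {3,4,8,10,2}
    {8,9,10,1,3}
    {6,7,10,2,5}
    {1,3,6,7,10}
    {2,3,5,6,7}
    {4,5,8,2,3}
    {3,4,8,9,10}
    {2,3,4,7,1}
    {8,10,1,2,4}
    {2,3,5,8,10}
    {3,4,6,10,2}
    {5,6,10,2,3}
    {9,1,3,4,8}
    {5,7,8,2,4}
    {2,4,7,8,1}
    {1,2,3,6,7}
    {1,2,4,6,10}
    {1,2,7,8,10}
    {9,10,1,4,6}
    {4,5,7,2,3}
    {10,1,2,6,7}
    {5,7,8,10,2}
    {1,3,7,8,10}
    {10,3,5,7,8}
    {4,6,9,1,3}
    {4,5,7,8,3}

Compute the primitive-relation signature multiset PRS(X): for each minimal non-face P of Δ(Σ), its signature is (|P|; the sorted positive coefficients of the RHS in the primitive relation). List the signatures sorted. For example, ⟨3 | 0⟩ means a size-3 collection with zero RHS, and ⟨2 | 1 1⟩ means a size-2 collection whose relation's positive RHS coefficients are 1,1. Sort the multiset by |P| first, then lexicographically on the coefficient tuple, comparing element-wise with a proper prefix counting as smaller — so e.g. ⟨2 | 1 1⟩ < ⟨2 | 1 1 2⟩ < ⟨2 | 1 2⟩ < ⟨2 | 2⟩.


Σ has 14 primitive collections:

  • {5,9}:  v_{5} + v_{9} = 0  so sig = ⟨2 | 0⟩
  • {1,5}:  v_{1} + v_{5} = v_{7}  so sig = ⟨2 | 1⟩
  • {6,8}:  v_{6} + v_{8} = v_{10}  so sig = ⟨2 | 1⟩
  • {7,9}:  v_{7} + v_{9} = v_{1}  so sig = ⟨2 | 1⟩
  • {2,9}:  v_{2} + v_{9} = v_{4} + v_{6}  so sig = ⟨2 | 1 1⟩
  • {4,5,6}:  v_{4} + v_{5} + v_{6} = v_{2}  so sig = ⟨3 | 1⟩
  • {4,5,10}:  v_{4} + v_{5} + v_{10} = v_{2} + v_{8}  so sig = ⟨3 | 1 1⟩
  • {4,6,7}:  v_{4} + v_{6} + v_{7} = v_{1} + v_{2}  so sig = ⟨3 | 1 1⟩
  • {4,7,10}:  v_{4} + v_{7} + v_{10} = v_{1} + v_{2} + v_{8}  so sig = ⟨3 | 1 1 1⟩
  • {1,3,4,10}:  v_{1} + v_{3} + v_{4} + v_{10} = 0  so sig = ⟨4 | 0⟩
  • {1,2,3,8}:  v_{1} + v_{2} + v_{3} + v_{8} = v_{5}  so sig = ⟨4 | 1⟩
  • {1,2,3,10}:  v_{1} + v_{2} + v_{3} + v_{10} = v_{5} + v_{6}  so sig = ⟨4 | 1 1⟩
  • {2,3,7,10}:  v_{2} + v_{3} + v_{7} + v_{10} = 2·v_{5} + v_{6}  so sig = ⟨4 | 1 2⟩
  • {2,3,7,8}:  v_{2} + v_{3} + v_{7} + v_{8} = 2·v_{5}  so sig = ⟨4 | 2⟩

Sorted signature multiset PRS(X):
    |P|=2: 5 collections, coeffs (), (1), (1), (1), (1,1)
    |P|=3: 4 collections, coeffs (1), (1,1), (1,1), (1,1,1)
    |P|=4: 5 collections, coeffs (), (1), (1,1), (1,2), (2)


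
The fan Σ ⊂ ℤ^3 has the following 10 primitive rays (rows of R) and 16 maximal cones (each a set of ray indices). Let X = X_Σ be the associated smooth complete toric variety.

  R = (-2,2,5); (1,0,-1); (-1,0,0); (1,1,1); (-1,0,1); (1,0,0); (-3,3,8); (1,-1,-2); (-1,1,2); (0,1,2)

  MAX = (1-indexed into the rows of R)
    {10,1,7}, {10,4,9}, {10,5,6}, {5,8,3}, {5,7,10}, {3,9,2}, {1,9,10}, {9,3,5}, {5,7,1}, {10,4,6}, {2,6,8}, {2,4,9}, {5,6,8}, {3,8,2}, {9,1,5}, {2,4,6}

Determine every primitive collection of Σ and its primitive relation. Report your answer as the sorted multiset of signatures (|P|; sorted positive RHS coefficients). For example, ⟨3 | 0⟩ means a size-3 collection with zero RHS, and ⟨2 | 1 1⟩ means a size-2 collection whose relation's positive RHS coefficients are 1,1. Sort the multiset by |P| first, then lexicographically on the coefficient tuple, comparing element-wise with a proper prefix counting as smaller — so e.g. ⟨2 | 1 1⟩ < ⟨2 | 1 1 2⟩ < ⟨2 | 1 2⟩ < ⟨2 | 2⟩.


23 collections generate NE(X_Σ); each relation:

  P={2,5}:  v_{2} + v_{5} = 0 — sig = ⟨2 | 0⟩
  P={3,6}:  v_{3} + v_{6} = 0 — sig = ⟨2 | 0⟩
  P={8,9}:  v_{8} + v_{9} = 0 — sig = ⟨2 | 0⟩
  P={2,10}:  v_{2} + v_{10} = v_{4} — sig = ⟨2 | 1⟩
  P={3,10}:  v_{3} + v_{10} = v_{9} — sig = ⟨2 | 1⟩
  P={4,5}:  v_{4} + v_{5} = v_{10} — sig = ⟨2 | 1⟩
  P={6,9}:  v_{6} + v_{9} = v_{10} — sig = ⟨2 | 1⟩
  P={8,10}:  v_{8} + v_{10} = v_{6} — sig = ⟨2 | 1⟩
  P={1,2}:  v_{1} + v_{2} = v_{9} + v_{10} — sig = ⟨2 | 1 1⟩
  P={1,8}:  v_{1} + v_{8} = v_{5} + v_{10} — sig = ⟨2 | 1 1⟩
  P={2,7}:  v_{2} + v_{7} = v_{1} + v_{10} — sig = ⟨2 | 1 1⟩
  P={3,4}:  v_{3} + v_{4} = v_{2} + v_{9} — sig = ⟨2 | 1 1⟩
  P={4,8}:  v_{4} + v_{8} = v_{2} + v_{6} — sig = ⟨2 | 1 1⟩
  P={3,7}:  v_{3} + v_{7} = v_{1} + v_{5} + v_{9} — sig = ⟨2 | 1 1 1⟩
  P={1,3}:  v_{1} + v_{3} = v_{5} + 2·v_{9} — sig = ⟨2 | 1 2⟩
  P={1,4}:  v_{1} + v_{4} = v_{9} + 2·v_{10} — sig = ⟨2 | 1 2⟩
  P={1,6}:  v_{1} + v_{6} = v_{5} + 2·v_{10} — sig = ⟨2 | 1 2⟩
  P={4,7}:  v_{4} + v_{7} = v_{1} + 2·v_{10} — sig = ⟨2 | 1 2⟩
  P={7,9}:  v_{7} + v_{9} = 2·v_{1} — sig = ⟨2 | 2⟩
  P={7,8}:  v_{7} + v_{8} = 2·v_{5} + 2·v_{10} — sig = ⟨2 | 2 2⟩
  P={6,7}:  v_{6} + v_{7} = 2·v_{5} + 3·v_{10} — sig = ⟨2 | 2 3⟩
  P={1,5,10}:  v_{1} + v_{5} + v_{10} = v_{7} — sig = ⟨3 | 1⟩
  P={5,9,10}:  v_{5} + v_{9} + v_{10} = v_{1} — sig = ⟨3 | 1⟩

Sorted signature multiset PRS(X):
{ ⟨2 | 0⟩ ×3,  ⟨2 | 1⟩ ×5,  ⟨2 | 1 1⟩ ×5,  ⟨2 | 1 1 1⟩,  ⟨2 | 1 2⟩ ×4,  ⟨2 | 2⟩,  ⟨2 | 2 2⟩,  ⟨2 | 2 3⟩,  ⟨3 | 1⟩ ×2 }


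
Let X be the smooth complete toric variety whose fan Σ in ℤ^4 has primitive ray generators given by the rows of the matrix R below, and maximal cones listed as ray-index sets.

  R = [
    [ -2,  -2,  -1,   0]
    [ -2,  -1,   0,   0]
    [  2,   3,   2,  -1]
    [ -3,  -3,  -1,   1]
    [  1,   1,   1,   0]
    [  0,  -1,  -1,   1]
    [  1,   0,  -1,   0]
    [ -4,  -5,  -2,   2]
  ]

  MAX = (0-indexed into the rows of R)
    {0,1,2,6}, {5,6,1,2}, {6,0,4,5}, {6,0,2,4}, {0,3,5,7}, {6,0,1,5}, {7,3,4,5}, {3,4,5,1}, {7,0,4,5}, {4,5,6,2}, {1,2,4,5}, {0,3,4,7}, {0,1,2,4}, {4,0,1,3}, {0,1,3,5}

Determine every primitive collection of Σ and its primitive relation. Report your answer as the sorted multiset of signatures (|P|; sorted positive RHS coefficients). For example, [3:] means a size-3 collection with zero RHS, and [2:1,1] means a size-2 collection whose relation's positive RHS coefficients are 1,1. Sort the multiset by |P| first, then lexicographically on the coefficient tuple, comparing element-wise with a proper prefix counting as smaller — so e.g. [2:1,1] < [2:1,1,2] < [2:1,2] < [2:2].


The 9 primitive collections of Σ (r=8, n=4):

  {2,3}:  v_{2} + v_{3} = v_{1} + v_{4} — sig = [2:1,1]
  {2,7}:  v_{2} + v_{7} = v_{3} + v_{4} — sig = [2:1,1]
  {3,6}:  v_{3} + v_{6} = v_{0} + v_{5} — sig = [2:1,1]
  {6,7}:  v_{6} + v_{7} = 2·v_{0} + v_{4} + 2·v_{5} — sig = [2:1,2,2]
  {1,7}:  v_{1} + v_{7} = 2·v_{3} — sig = [2:2]
  {0,2,5}:  v_{0} + v_{2} + v_{5} = 0 — sig = [3:]
  {1,4,6}:  v_{1} + v_{4} + v_{6} = 0 — sig = [3:]
  {0,1,4,5}:  v_{0} + v_{1} + v_{4} + v_{5} = v_{3} — sig = [4:1]
  {0,3,4,5}:  v_{0} + v_{3} + v_{4} + v_{5} = v_{7} — sig = [4:1]

Signatures (|P|; sorted positive RHS coefficients), sorted:
    |P|=2: 5 collections, coeffs (1,1), (1,1), (1,1), (1,2,2), (2)
    |P|=3: 2 collections, coeffs (), ()
    |P|=4: 2 collections, coeffs (1), (1)


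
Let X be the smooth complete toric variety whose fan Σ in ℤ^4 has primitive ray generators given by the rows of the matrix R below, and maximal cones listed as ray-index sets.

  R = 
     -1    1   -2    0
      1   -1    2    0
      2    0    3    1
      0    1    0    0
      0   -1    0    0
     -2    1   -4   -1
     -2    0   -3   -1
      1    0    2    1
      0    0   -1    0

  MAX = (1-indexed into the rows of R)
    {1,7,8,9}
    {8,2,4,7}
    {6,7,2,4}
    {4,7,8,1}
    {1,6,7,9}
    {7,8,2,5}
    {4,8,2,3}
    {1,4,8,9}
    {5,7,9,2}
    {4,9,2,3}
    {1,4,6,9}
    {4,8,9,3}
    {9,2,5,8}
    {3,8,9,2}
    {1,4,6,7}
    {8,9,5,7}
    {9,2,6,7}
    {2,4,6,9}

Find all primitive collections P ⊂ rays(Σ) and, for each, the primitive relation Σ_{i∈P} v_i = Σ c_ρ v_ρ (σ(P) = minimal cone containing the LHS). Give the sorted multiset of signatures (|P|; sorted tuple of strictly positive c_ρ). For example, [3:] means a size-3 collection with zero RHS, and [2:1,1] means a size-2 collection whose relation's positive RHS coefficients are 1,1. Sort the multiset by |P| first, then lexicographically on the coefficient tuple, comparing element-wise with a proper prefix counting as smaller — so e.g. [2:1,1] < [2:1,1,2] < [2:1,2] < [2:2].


Δ(Σ) — 9 vertices, 12 min non-faces:

  P={1,2}:  v_{1} + v_{2} = 0  ⟹  sig = [2:]
  P={3,7}:  v_{3} + v_{7} = 0  ⟹  sig = [2:]
  P={4,5}:  v_{4} + v_{5} = 0  ⟹  sig = [2:]
  P={6,8}:  v_{6} + v_{8} = v_{1}  ⟹  sig = [2:1]
  P={3,6}:  v_{3} + v_{6} = v_{4} + v_{9}  ⟹  sig = [2:1,1]
  P={5,6}:  v_{5} + v_{6} = v_{7} + v_{9}  ⟹  sig = [2:1,1]
  P={1,3}:  v_{1} + v_{3} = v_{4} + v_{8} + v_{9}  ⟹  sig = [2:1,1,1]
  P={1,5}:  v_{1} + v_{5} = v_{7} + v_{8} + v_{9}  ⟹  sig = [2:1,1,1]
  P={3,5}:  v_{3} + v_{5} = v_{2} + v_{8} + v_{9}  ⟹  sig = [2:1,1,1]
  P={4,7,9}:  v_{4} + v_{7} + v_{9} = v_{6}  ⟹  sig = [3:1]
  P={2,4,8,9}:  v_{2} + v_{4} + v_{8} + v_{9} = v_{3}  ⟹  sig = [4:1]
  P={2,7,8,9}:  v_{2} + v_{7} + v_{8} + v_{9} = v_{5}  ⟹  sig = [4:1]

Signatures (|P|; sorted positive RHS coefficients), sorted:
[[2:], [2:], [2:], [2:1], [2:1,1], [2:1,1], [2:1,1,1], [2:1,1,1], [2:1,1,1], [3:1], [4:1], [4:1]]


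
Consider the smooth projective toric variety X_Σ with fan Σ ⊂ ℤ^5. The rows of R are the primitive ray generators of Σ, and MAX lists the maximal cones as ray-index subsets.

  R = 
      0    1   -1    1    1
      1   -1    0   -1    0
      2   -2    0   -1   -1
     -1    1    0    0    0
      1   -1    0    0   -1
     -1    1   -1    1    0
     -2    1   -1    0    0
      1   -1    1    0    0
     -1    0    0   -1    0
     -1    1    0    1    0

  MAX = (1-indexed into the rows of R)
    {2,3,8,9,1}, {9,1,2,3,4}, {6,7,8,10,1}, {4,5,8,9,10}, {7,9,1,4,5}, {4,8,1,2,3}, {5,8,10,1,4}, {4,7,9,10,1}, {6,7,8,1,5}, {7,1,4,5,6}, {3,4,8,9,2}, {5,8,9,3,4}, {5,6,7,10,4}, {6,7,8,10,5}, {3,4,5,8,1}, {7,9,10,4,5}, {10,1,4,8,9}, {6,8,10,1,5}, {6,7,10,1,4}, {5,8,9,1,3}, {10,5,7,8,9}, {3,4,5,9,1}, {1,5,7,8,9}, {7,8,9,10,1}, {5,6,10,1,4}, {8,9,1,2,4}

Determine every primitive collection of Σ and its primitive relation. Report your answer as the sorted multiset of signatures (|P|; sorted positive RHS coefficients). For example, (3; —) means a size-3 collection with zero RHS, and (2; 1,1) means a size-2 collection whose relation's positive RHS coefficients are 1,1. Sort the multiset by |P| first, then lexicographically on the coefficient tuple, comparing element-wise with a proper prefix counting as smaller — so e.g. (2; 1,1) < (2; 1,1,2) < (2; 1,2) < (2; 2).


Σ has 14 primitive collections:

  • {2,10}:  v_{2} + v_{10} = 0  ⇒ sig = (2; —)
  • {2,5}:  v_{2} + v_{5} = v_{3}  ⇒ sig = (2; 1)
  • {3,10}:  v_{3} + v_{10} = v_{5}  ⇒ sig = (2; 1)
  • {6,9}:  v_{6} + v_{9} = v_{7}  ⇒ sig = (2; 1)
  • {2,6}:  v_{2} + v_{6} = v_{1} + v_{5} + v_{9}  ⇒ sig = (2; 1,1,1)
  • {2,7}:  v_{2} + v_{7} = v_{1} + v_{5} + 2·v_{9}  ⇒ sig = (2; 1,1,2)
  • {3,6}:  v_{3} + v_{6} = v_{1} + 2·v_{5} + v_{9}  ⇒ sig = (2; 1,1,2)
  • {3,7}:  v_{3} + v_{7} = v_{1} + 2·v_{5} + 2·v_{9}  ⇒ sig = (2; 1,2,2)
  • {4,6,8}:  v_{4} + v_{6} + v_{8} = v_{10}  ⇒ sig = (3; 1)
  • {4,7,8}:  v_{4} + v_{7} + v_{8} = v_{9} + v_{10}  ⇒ sig = (3; 1,1)
  • {1,5,9,10}:  v_{1} + v_{5} + v_{9} + v_{10} = v_{6}  ⇒ sig = (4; 1)
  • {1,5,7,10}:  v_{1} + v_{5} + v_{7} + v_{10} = 2·v_{6}  ⇒ sig = (4; 2)
  • {1,4,5,8,9}:  v_{1} + v_{4} + v_{5} + v_{8} + v_{9} = 0  ⇒ sig = (5; —)
  • {1,3,4,8,9}:  v_{1} + v_{3} + v_{4} + v_{8} + v_{9} = v_{2}  ⇒ sig = (5; 1)

Hence PRS(X_Σ) =
    |P|=2: 8 collections, coeffs (), (1), (1), (1), (1,1,1), (1,1,2), (1,1,2), (1,2,2)
    |P|=3: 2 collections, coeffs (1), (1,1)
    |P|=4: 2 collections, coeffs (1), (2)
    |P|=5: 2 collections, coeffs (), (1)


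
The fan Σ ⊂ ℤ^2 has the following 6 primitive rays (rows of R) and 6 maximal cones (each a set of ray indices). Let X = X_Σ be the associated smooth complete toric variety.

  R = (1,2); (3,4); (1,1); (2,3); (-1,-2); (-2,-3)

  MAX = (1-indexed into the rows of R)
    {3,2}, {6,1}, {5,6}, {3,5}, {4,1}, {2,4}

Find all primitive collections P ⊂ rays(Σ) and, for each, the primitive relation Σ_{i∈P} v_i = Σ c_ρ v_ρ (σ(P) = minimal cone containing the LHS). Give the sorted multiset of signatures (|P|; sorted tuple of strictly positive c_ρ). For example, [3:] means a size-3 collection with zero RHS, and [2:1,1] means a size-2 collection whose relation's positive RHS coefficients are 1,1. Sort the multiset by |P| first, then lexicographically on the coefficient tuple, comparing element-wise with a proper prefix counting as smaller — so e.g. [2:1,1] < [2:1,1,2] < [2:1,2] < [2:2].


|primitive collections| = 9. Relations:

  • {1,5}:  v_{1} + v_{5} = 0 — sig = [2:]
  • {4,6}:  v_{4} + v_{6} = 0 — sig = [2:]
  • {1,3}:  v_{1} + v_{3} = v_{4} — sig = [2:1]
  • {2,6}:  v_{2} + v_{6} = v_{3} — sig = [2:1]
  • {3,4}:  v_{3} + v_{4} = v_{2} — sig = [2:1]
  • {3,6}:  v_{3} + v_{6} = v_{5} — sig = [2:1]
  • {4,5}:  v_{4} + v_{5} = v_{3} — sig = [2:1]
  • {1,2}:  v_{1} + v_{2} = 2·v_{4} — sig = [2:2]
  • {2,5}:  v_{2} + v_{5} = 2·v_{3} — sig = [2:2]

Sorted signature multiset PRS(X):
{ [2:] ×2,  [2:1] ×5,  [2:2] ×2 }


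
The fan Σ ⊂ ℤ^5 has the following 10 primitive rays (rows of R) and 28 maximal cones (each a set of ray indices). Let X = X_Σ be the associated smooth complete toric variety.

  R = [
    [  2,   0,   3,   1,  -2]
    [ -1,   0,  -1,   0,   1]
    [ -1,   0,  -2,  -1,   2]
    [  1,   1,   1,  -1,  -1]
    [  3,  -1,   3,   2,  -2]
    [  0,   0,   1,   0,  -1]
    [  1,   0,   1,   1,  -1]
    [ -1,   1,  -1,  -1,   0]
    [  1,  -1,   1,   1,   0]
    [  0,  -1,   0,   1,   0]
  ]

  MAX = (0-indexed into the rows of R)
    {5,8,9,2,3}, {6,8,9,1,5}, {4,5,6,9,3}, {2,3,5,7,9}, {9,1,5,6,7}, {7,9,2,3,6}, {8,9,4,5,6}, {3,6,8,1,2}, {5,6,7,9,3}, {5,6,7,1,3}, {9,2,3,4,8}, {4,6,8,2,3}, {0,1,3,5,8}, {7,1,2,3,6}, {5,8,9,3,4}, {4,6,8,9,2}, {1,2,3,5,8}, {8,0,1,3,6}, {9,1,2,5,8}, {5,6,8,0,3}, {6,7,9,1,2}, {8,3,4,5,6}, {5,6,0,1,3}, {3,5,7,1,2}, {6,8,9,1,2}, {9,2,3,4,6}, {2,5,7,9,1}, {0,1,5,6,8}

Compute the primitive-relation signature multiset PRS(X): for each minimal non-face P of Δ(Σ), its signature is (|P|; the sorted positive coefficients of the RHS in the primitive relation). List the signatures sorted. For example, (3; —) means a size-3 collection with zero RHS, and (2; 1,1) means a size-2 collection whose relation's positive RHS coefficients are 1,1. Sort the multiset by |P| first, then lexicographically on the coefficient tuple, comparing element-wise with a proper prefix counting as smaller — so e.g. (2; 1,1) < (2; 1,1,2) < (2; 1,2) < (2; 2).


12 collections generate NE(X_Σ); each relation:

  P = {7,8}:  v_{7} + v_{8} = 0  ⇒ sig = (2; —)
  P = {1,4}:  v_{1} + v_{4} = v_{6} + v_{8}  ⇒ sig = (2; 1,1)
  P = {0,2}:  v_{0} + v_{2} = v_{1} + v_{3} + v_{8}  ⇒ sig = (2; 1,1,1)
  P = {0,9}:  v_{0} + v_{9} = v_{5} + v_{6} + v_{8}  ⇒ sig = (2; 1,1,1)
  P = {4,7}:  v_{4} + v_{7} = v_{3} + v_{6} + v_{9}  ⇒ sig = (2; 1,1,1)
  P = {0,7}:  v_{0} + v_{7} = v_{1} + v_{3} + v_{5} + v_{6}  ⇒ sig = (2; 1,1,1,1)
  P = {0,4}:  v_{0} + v_{4} = v_{3} + v_{5} + 2·v_{6} + 2·v_{8}  ⇒ sig = (2; 1,1,2,2)
  P = {1,3,9}:  v_{1} + v_{3} + v_{9} = 0  ⇒ sig = (3; —)
  P = {2,5,6}:  v_{2} + v_{5} + v_{6} = 0  ⇒ sig = (3; —)
  P = {2,4,5}:  v_{2} + v_{4} + v_{5} = v_{3} + v_{8} + v_{9}  ⇒ sig = (3; 1,1,1)
  P = {3,6,8,9}:  v_{3} + v_{6} + v_{8} + v_{9} = v_{4}  ⇒ sig = (4; 1)
  P = {1,3,5,6,8}:  v_{1} + v_{3} + v_{5} + v_{6} + v_{8} = v_{0}  ⇒ sig = (5; 1)

so the primitive-relation signature multiset is
    (2; —)
    (2; 1,1)
    (2; 1,1,1)
    (2; 1,1,1)
    (2; 1,1,1)
    (2; 1,1,1,1)
    (2; 1,1,2,2)
    (3; —)
    (3; —)
    (3; 1,1,1)
    (4; 1)
    (5; 1)


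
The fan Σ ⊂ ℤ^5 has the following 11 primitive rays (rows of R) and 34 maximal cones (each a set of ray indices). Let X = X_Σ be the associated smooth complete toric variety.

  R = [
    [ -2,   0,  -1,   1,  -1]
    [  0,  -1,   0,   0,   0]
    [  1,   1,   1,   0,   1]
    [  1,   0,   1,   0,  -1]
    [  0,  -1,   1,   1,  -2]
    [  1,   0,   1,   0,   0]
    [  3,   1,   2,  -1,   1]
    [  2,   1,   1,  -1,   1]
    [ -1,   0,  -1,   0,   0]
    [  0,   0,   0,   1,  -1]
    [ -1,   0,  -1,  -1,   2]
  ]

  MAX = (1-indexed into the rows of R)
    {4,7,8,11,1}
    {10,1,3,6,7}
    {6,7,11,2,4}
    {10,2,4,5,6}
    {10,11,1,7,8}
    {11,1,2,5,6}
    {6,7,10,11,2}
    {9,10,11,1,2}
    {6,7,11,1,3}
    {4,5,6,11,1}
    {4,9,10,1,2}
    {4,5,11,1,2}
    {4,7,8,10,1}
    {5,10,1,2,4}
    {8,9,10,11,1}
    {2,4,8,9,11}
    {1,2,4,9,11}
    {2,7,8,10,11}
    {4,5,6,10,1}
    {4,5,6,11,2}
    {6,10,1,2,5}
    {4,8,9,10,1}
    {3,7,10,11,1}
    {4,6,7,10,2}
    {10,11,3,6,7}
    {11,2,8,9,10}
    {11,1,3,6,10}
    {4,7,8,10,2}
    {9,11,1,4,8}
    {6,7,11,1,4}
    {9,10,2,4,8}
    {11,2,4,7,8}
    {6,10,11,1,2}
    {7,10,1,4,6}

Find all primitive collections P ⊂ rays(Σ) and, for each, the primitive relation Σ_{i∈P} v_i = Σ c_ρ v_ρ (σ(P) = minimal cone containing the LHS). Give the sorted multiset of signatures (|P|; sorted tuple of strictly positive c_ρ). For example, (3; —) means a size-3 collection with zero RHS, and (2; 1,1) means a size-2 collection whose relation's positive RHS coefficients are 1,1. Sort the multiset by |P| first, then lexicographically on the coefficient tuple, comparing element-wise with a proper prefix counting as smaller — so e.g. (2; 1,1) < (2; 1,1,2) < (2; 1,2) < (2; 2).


Δ(Σ) — 11 vertices, 17 min non-faces:

  P={6,9}:  v_{6} + v_{9} = 0 — sig = (2; —)
  P={6,8}:  v_{6} + v_{8} = v_{7} — sig = (2; 1)
  P={7,9}:  v_{7} + v_{9} = v_{8} — sig = (2; 1)
  P={5,8}:  v_{5} + v_{8} = v_{4} + v_{6} — sig = (2; 1,1)
  P={3,4}:  v_{3} + v_{4} = v_{1} + v_{6} + v_{7} — sig = (2; 1,1,1)
  P={5,9}:  v_{5} + v_{9} = v_{1} + v_{2} + v_{4} — sig = (2; 1,1,1)
  P={3,9}:  v_{3} + v_{9} = v_{1} + v_{7} + v_{10} + v_{11} — sig = (2; 1,1,1,1)
  P={3,8}:  v_{3} + v_{8} = v_{1} + 2·v_{7} + v_{10} + v_{11} — sig = (2; 1,1,1,2)
  P={2,3}:  v_{2} + v_{3} = 2·v_{6} + v_{10} + v_{11} — sig = (2; 1,1,2)
  P={5,7}:  v_{5} + v_{7} = v_{4} + 2·v_{6} — sig = (2; 1,2)
  P={3,5}:  v_{3} + v_{5} = v_{1} + 3·v_{6} — sig = (2; 1,3)
  P={1,2,8}:  v_{1} + v_{2} + v_{8} = 0 — sig = (3; —)
  P={4,10,11}:  v_{4} + v_{10} + v_{11} = 0 — sig = (3; —)
  P={1,2,7}:  v_{1} + v_{2} + v_{7} = v_{6} — sig = (3; 1)
  P={5,10,11}:  v_{5} + v_{10} + v_{11} = v_{1} + v_{2} + v_{6} — sig = (3; 1,1,1)
  P={1,2,4,6}:  v_{1} + v_{2} + v_{4} + v_{6} = v_{5} — sig = (4; 1)
  P={1,6,7,10,11}:  v_{1} + v_{6} + v_{7} + v_{10} + v_{11} = v_{3} — sig = (5; 1)

Sorted signature multiset PRS(X):
{ (2; —),  (2; 1) ×2,  (2; 1,1),  (2; 1,1,1) ×2,  (2; 1,1,1,1),  (2; 1,1,1,2),  (2; 1,1,2),  (2; 1,2),  (2; 1,3),  (3; —) ×2,  (3; 1),  (3; 1,1,1),  (4; 1),  (5; 1) }


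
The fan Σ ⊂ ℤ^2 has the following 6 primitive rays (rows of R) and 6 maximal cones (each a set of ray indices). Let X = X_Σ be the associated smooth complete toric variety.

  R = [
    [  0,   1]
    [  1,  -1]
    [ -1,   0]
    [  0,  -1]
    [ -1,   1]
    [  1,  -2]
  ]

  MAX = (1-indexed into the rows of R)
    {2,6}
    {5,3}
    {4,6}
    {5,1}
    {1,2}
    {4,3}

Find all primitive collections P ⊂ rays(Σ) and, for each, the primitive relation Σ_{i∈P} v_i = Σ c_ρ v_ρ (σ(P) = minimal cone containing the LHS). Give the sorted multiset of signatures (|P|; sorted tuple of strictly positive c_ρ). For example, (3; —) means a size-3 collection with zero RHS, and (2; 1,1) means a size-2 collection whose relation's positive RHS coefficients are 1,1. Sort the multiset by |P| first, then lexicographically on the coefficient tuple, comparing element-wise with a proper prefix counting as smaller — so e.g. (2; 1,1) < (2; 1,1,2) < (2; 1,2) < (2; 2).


The 9 primitive collections of Σ (r=6, n=2):

  • {1,4}:  v_{1} + v_{4} = 0  ⟹  sig = (2; —)
  • {2,5}:  v_{2} + v_{5} = 0  ⟹  sig = (2; —)
  • {1,3}:  v_{1} + v_{3} = v_{5}  ⟹  sig = (2; 1)
  • {1,6}:  v_{1} + v_{6} = v_{2}  ⟹  sig = (2; 1)
  • {2,3}:  v_{2} + v_{3} = v_{4}  ⟹  sig = (2; 1)
  • {2,4}:  v_{2} + v_{4} = v_{6}  ⟹  sig = (2; 1)
  • {4,5}:  v_{4} + v_{5} = v_{3}  ⟹  sig = (2; 1)
  • {5,6}:  v_{5} + v_{6} = v_{4}  ⟹  sig = (2; 1)
  • {3,6}:  v_{3} + v_{6} = 2·v_{4}  ⟹  sig = (2; 2)

Signatures (|P|; sorted positive RHS coefficients), sorted:
    |P|=2: 9 collections, coeffs (), (), (1), (1), (1), (1), (1), (1), (2)


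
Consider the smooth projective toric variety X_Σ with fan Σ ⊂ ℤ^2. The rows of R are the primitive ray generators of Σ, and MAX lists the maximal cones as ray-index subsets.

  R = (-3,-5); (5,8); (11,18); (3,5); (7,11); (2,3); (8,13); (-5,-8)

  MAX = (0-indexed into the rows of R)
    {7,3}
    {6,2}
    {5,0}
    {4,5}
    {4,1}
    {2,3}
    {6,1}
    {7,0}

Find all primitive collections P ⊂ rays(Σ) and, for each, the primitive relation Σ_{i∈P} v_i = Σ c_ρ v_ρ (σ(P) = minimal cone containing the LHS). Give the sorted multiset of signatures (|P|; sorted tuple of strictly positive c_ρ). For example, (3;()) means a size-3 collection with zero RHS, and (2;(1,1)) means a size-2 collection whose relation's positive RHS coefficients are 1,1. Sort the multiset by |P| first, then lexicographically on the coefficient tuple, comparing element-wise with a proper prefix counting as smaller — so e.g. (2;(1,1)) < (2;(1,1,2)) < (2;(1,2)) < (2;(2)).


Primitive collections (20):

  P = {0,3}:  v_{0} + v_{3} = 0  ⟹  sig = (2;())
  P = {1,7}:  v_{1} + v_{7} = 0  ⟹  sig = (2;())
  P = {0,1}:  v_{0} + v_{1} = v_{5}  ⟹  sig = (2;(1))
  P = {0,2}:  v_{0} + v_{2} = v_{6}  ⟹  sig = (2;(1))
  P = {0,6}:  v_{0} + v_{6} = v_{1}  ⟹  sig = (2;(1))
  P = {1,3}:  v_{1} + v_{3} = v_{6}  ⟹  sig = (2;(1))
  P = {1,5}:  v_{1} + v_{5} = v_{4}  ⟹  sig = (2;(1))
  P = {3,5}:  v_{3} + v_{5} = v_{1}  ⟹  sig = (2;(1))
  P = {3,6}:  v_{3} + v_{6} = v_{2}  ⟹  sig = (2;(1))
  P = {4,7}:  v_{4} + v_{7} = v_{5}  ⟹  sig = (2;(1))
  P = {5,7}:  v_{5} + v_{7} = v_{0}  ⟹  sig = (2;(1))
  P = {6,7}:  v_{6} + v_{7} = v_{3}  ⟹  sig = (2;(1))
  P = {2,5}:  v_{2} + v_{5} = v_{1} + v_{6}  ⟹  sig = (2;(1,1))
  P = {2,4}:  v_{2} + v_{4} = 2·v_{1} + v_{6}  ⟹  sig = (2;(1,2))
  P = {0,4}:  v_{0} + v_{4} = 2·v_{5}  ⟹  sig = (2;(2))
  P = {1,2}:  v_{1} + v_{2} = 2·v_{6}  ⟹  sig = (2;(2))
  P = {2,7}:  v_{2} + v_{7} = 2·v_{3}  ⟹  sig = (2;(2))
  P = {3,4}:  v_{3} + v_{4} = 2·v_{1}  ⟹  sig = (2;(2))
  P = {5,6}:  v_{5} + v_{6} = 2·v_{1}  ⟹  sig = (2;(2))
  P = {4,6}:  v_{4} + v_{6} = 3·v_{1}  ⟹  sig = (2;(3))

so the primitive-relation signature multiset is
[(2;()), (2;()), (2;(1)), (2;(1)), (2;(1)), (2;(1)), (2;(1)), (2;(1)), (2;(1)), (2;(1)), (2;(1)), (2;(1)), (2;(1,1)), (2;(1,2)), (2;(2)), (2;(2)), (2;(2)), (2;(2)), (2;(2)), (2;(3))]


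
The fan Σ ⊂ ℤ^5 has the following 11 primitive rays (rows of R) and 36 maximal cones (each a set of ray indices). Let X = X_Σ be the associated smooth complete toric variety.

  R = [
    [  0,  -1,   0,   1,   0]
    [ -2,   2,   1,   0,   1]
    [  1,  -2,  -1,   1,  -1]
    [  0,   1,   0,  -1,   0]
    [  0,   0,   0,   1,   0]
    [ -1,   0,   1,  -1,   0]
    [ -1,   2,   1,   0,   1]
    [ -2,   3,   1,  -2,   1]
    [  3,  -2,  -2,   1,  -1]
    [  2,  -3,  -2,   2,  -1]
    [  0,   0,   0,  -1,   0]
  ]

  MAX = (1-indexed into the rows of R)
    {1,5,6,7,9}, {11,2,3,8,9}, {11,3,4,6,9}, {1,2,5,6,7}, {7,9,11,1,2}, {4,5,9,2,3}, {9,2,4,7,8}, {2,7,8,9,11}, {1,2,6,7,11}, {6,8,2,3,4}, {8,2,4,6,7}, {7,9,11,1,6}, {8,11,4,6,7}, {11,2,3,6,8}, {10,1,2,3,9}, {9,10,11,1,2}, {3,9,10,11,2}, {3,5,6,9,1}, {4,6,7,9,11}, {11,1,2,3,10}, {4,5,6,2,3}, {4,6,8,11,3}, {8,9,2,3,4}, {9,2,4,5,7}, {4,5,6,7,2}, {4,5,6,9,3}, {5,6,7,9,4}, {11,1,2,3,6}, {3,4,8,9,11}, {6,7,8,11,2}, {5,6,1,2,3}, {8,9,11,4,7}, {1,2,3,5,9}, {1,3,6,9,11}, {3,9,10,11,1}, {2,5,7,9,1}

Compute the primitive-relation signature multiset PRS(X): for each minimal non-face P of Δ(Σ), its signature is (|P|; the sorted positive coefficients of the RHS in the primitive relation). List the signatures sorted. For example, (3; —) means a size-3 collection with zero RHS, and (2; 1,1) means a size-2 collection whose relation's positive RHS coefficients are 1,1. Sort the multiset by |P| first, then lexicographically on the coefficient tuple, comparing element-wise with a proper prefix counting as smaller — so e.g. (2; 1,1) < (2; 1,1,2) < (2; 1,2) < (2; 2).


The 14 primitive collections of Σ (r=11, n=5):

  {1,4}:  v_{1} + v_{4} = 0  →  sig = (2; —)
  {5,11}:  v_{5} + v_{11} = 0  →  sig = (2; —)
  {3,7}:  v_{3} + v_{7} = v_{5}  →  sig = (2; 1)
  {1,8}:  v_{1} + v_{8} = v_{2} + v_{11}  →  sig = (2; 1,1)
  {5,8}:  v_{5} + v_{8} = v_{2} + v_{4}  →  sig = (2; 1,1)
  {6,10}:  v_{6} + v_{10} = v_{1} + v_{3} + v_{11}  →  sig = (2; 1,1,1)
  {7,10}:  v_{7} + v_{10} = v_{1} + v_{2} + v_{9}  →  sig = (2; 1,1,1)
  {4,10}:  v_{4} + v_{10} = v_{2} + v_{3} + v_{9} + v_{11}  →  sig = (2; 1,1,1,1)
  {5,10}:  v_{5} + v_{10} = v_{1} + v_{2} + v_{3} + v_{9}  →  sig = (2; 1,1,1,1)
  {8,10}:  v_{8} + v_{10} = 2·v_{2} + v_{3} + v_{9} + 2·v_{11}  →  sig = (2; 1,1,2,2)
  {2,6,9}:  v_{2} + v_{6} + v_{9} = 0  →  sig = (3; —)
  {2,4,11}:  v_{2} + v_{4} + v_{11} = v_{8}  →  sig = (3; 1)
  {6,8,9}:  v_{6} + v_{8} + v_{9} = v_{4} + v_{11}  →  sig = (3; 1,1)
  {1,2,3,9,11}:  v_{1} + v_{2} + v_{3} + v_{9} + v_{11} = v_{10}  →  sig = (5; 1)

Signatures (|P|; sorted positive RHS coefficients), sorted:
    |P|=2: 10 collections, coeffs (), (), (1), (1,1), (1,1), (1,1,1), (1,1,1), (1,1,1,1), (1,1,1,1), (1,1,2,2)
    |P|=3: 3 collections, coeffs (), (1), (1,1)
    |P|=5: 1 collection, coeffs (1)


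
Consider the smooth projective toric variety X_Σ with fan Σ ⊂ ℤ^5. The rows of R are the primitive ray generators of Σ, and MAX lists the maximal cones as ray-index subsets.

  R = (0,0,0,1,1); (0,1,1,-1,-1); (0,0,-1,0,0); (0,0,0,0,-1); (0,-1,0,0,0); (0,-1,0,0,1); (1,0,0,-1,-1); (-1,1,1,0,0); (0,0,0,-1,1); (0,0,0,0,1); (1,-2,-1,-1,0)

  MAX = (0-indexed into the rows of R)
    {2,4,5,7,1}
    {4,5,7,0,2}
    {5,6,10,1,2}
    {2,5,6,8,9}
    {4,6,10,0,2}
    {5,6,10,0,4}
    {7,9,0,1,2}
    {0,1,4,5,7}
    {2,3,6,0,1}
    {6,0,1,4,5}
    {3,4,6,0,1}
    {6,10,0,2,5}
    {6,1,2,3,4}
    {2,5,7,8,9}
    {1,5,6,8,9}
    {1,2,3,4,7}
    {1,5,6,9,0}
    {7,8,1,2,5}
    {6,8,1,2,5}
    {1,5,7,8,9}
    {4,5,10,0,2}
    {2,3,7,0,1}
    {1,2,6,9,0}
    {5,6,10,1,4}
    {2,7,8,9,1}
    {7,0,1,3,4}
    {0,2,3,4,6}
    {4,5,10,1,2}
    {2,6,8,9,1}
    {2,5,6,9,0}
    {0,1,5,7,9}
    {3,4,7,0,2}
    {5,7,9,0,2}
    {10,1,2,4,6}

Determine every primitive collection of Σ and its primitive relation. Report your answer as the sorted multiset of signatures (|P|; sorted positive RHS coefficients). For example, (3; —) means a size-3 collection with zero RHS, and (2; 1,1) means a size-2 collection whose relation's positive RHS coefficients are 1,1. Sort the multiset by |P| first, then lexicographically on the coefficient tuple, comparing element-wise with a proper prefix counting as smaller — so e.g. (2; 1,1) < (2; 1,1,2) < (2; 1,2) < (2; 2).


Σ has 16 primitive collections:

  • {3,9}:  v_{3} + v_{9} = 0  ⟹  sig = (2; —)
  • {3,5}:  v_{3} + v_{5} = v_{4}  ⟹  sig = (2; 1)
  • {4,9}:  v_{4} + v_{9} = v_{5}  ⟹  sig = (2; 1)
  • {6,7}:  v_{6} + v_{7} = v_{1}  ⟹  sig = (2; 1)
  • {3,8}:  v_{3} + v_{8} = v_{1} + v_{2} + v_{5}  ⟹  sig = (2; 1,1,1)
  • {7,10}:  v_{7} + v_{10} = v_{1} + v_{2} + v_{4} + v_{5}  ⟹  sig = (2; 1,1,1,1)
  • {3,10}:  v_{3} + v_{10} = v_{2} + 2·v_{4} + v_{6}  ⟹  sig = (2; 1,1,2)
  • {4,8}:  v_{4} + v_{8} = v_{1} + v_{2} + 2·v_{5}  ⟹  sig = (2; 1,1,2)
  • {9,10}:  v_{9} + v_{10} = v_{2} + 2·v_{5} + v_{6}  ⟹  sig = (2; 1,1,2)
  • {8,10}:  v_{8} + v_{10} = v_{1} + 2·v_{2} + 3·v_{5} + v_{6}  ⟹  sig = (2; 1,1,2,3)
  • {0,8}:  v_{0} + v_{8} = 2·v_{9}  ⟹  sig = (2; 2)
  • {0,1,10}:  v_{0} + v_{1} + v_{10} = v_{5} + v_{6}  ⟹  sig = (3; 1,1)
  • {0,1,2,4}:  v_{0} + v_{1} + v_{2} + v_{4} = 0  ⟹  sig = (4; —)
  • {0,1,2,5}:  v_{0} + v_{1} + v_{2} + v_{5} = v_{9}  ⟹  sig = (4; 1)
  • {1,2,5,9}:  v_{1} + v_{2} + v_{5} + v_{9} = v_{8}  ⟹  sig = (4; 1)
  • {2,4,5,6}:  v_{2} + v_{4} + v_{5} + v_{6} = v_{10}  ⟹  sig = (4; 1)

so the primitive-relation signature multiset is
    (2; —)
    (2; 1)
    (2; 1)
    (2; 1)
    (2; 1,1,1)
    (2; 1,1,1,1)
    (2; 1,1,2)
    (2; 1,1,2)
    (2; 1,1,2)
    (2; 1,1,2,3)
    (2; 2)
    (3; 1,1)
    (4; —)
    (4; 1)
    (4; 1)
    (4; 1)


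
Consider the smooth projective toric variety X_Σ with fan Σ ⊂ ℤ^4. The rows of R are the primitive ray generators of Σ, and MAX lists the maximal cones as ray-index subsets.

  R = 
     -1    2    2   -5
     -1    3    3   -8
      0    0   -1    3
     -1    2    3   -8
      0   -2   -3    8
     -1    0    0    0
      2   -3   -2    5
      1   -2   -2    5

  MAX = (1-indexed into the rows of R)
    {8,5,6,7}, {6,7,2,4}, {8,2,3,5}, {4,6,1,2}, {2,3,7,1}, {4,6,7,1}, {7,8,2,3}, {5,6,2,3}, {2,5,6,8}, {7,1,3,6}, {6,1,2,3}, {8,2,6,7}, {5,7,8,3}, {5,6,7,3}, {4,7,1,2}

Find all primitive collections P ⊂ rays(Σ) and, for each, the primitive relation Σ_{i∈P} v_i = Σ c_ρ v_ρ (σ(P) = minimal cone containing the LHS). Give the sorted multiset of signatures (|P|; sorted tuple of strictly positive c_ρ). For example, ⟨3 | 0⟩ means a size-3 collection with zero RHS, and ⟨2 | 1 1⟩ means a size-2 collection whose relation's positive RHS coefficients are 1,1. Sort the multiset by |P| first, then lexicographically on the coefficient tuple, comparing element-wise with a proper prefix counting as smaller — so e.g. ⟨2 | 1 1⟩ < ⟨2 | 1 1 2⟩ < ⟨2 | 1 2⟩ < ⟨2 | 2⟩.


9 minimal non-faces of Δ(Σ) (on 8 rays):

  P = {1,8}:  v_{1} + v_{8} = 0  ⟹  sig = ⟨2 | 0⟩
  P = {3,4}:  v_{3} + v_{4} = v_{1}  ⟹  sig = ⟨2 | 1⟩
  P = {4,5}:  v_{4} + v_{5} = v_{6}  ⟹  sig = ⟨2 | 1⟩
  P = {1,5}:  v_{1} + v_{5} = v_{3} + v_{6}  ⟹  sig = ⟨2 | 1 1⟩
  P = {4,8}:  v_{4} + v_{8} = v_{2} + v_{6} + v_{7}  ⟹  sig = ⟨2 | 1 1 1⟩
  P = {2,5,7}:  v_{2} + v_{5} + v_{7} = v_{8}  ⟹  sig = ⟨3 | 1⟩
  P = {3,6,8}:  v_{3} + v_{6} + v_{8} = v_{5}  ⟹  sig = ⟨3 | 1⟩
  P = {2,3,6,7}:  v_{2} + v_{3} + v_{6} + v_{7} = 0  ⟹  sig = ⟨4 | 0⟩
  P = {1,2,6,7}:  v_{1} + v_{2} + v_{6} + v_{7} = v_{4}  ⟹  sig = ⟨4 | 1⟩

Signatures (|P|; sorted positive RHS coefficients), sorted:
    ⟨2 | 0⟩
    ⟨2 | 1⟩
    ⟨2 | 1⟩
    ⟨2 | 1 1⟩
    ⟨2 | 1 1 1⟩
    ⟨3 | 1⟩
    ⟨3 | 1⟩
    ⟨4 | 0⟩
    ⟨4 | 1⟩


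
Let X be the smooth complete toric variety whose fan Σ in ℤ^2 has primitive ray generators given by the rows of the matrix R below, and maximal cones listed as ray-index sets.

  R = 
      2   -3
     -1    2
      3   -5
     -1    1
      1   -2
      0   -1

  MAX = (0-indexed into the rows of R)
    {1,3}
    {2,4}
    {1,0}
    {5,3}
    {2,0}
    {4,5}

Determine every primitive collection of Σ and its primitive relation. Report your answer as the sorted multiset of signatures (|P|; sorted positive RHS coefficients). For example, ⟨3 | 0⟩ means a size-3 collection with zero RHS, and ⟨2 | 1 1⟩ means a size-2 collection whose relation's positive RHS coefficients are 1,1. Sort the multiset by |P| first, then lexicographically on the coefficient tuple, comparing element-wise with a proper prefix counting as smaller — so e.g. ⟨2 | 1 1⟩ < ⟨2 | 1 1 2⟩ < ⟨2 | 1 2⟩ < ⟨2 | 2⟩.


Minimal non-faces — 9 found among 6 rays, 6 max cones:

  {1,4}:  v_{1} + v_{4} = 0  ⟹  sig = ⟨2 | 0⟩
  {0,3}:  v_{0} + v_{3} = v_{4}  ⟹  sig = ⟨2 | 1⟩
  {0,4}:  v_{0} + v_{4} = v_{2}  ⟹  sig = ⟨2 | 1⟩
  {1,2}:  v_{1} + v_{2} = v_{0}  ⟹  sig = ⟨2 | 1⟩
  {1,5}:  v_{1} + v_{5} = v_{3}  ⟹  sig = ⟨2 | 1⟩
  {3,4}:  v_{3} + v_{4} = v_{5}  ⟹  sig = ⟨2 | 1⟩
  {0,5}:  v_{0} + v_{5} = 2·v_{4}  ⟹  sig = ⟨2 | 2⟩
  {2,3}:  v_{2} + v_{3} = 2·v_{4}  ⟹  sig = ⟨2 | 2⟩
  {2,5}:  v_{2} + v_{5} = 3·v_{4}  ⟹  sig = ⟨2 | 3⟩

Hence PRS(X_Σ) =
[⟨2 | 0⟩, ⟨2 | 1⟩, ⟨2 | 1⟩, ⟨2 | 1⟩, ⟨2 | 1⟩, ⟨2 | 1⟩, ⟨2 | 2⟩, ⟨2 | 2⟩, ⟨2 | 3⟩]


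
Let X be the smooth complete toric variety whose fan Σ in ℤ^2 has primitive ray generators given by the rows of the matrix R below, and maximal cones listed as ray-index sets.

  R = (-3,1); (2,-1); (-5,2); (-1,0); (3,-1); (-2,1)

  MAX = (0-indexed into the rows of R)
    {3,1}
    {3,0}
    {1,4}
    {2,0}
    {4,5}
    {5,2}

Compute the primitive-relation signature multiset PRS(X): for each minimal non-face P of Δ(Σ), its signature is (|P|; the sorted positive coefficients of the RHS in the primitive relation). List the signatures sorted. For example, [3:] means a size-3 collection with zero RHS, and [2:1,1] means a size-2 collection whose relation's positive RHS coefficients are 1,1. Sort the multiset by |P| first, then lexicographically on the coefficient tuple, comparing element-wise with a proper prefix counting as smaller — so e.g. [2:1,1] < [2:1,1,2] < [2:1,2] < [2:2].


Primitive collections (9):

  P = {0,4}:  v_{0} + v_{4} = 0  ⇒ sig = [2:]
  P = {1,5}:  v_{1} + v_{5} = 0  ⇒ sig = [2:]
  P = {0,1}:  v_{0} + v_{1} = v_{3}  ⇒ sig = [2:1]
  P = {0,5}:  v_{0} + v_{5} = v_{2}  ⇒ sig = [2:1]
  P = {1,2}:  v_{1} + v_{2} = v_{0}  ⇒ sig = [2:1]
  P = {2,4}:  v_{2} + v_{4} = v_{5}  ⇒ sig = [2:1]
  P = {3,4}:  v_{3} + v_{4} = v_{1}  ⇒ sig = [2:1]
  P = {3,5}:  v_{3} + v_{5} = v_{0}  ⇒ sig = [2:1]
  P = {2,3}:  v_{2} + v_{3} = 2·v_{0}  ⇒ sig = [2:2]

so the primitive-relation signature multiset is
    [2:]
    [2:]
    [2:1]
    [2:1]
    [2:1]
    [2:1]
    [2:1]
    [2:1]
    [2:2]


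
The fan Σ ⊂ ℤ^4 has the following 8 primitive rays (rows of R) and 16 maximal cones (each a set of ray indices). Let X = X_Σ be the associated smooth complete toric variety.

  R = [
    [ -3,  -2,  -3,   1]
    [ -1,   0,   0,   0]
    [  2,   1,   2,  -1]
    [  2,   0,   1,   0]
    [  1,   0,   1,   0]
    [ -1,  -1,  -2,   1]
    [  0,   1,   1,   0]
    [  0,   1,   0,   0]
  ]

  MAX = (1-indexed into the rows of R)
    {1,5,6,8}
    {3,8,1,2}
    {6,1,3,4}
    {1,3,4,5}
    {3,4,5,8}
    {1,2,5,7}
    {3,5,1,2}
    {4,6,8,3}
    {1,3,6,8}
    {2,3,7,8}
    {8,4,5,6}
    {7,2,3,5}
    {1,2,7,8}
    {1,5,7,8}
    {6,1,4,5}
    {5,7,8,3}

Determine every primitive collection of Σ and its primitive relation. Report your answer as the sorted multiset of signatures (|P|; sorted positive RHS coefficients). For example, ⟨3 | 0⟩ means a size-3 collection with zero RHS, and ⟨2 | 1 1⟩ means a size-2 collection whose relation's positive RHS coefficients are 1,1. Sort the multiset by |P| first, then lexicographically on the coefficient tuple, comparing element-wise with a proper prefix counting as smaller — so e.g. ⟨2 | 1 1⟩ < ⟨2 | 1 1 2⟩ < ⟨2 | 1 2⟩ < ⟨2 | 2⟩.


9 minimal non-faces of Δ(Σ) (on 8 rays):

  P = {2,4}:  v_{2} + v_{4} = v_{5}  ⟹  sig = ⟨2 | 1⟩
  P = {2,6}:  v_{2} + v_{6} = v_{1} + v_{5} + v_{8}  ⟹  sig = ⟨2 | 1 1 1⟩
  P = {4,7}:  v_{4} + v_{7} = 2·v_{5} + v_{8}  ⟹  sig = ⟨2 | 1 2⟩
  P = {6,7}:  v_{6} + v_{7} = v_{1} + 2·v_{5} + 2·v_{8}  ⟹  sig = ⟨2 | 1 2 2⟩
  P = {1,3,7}:  v_{1} + v_{3} + v_{7} = v_{2}  ⟹  sig = ⟨3 | 1⟩
  P = {1,4,8}:  v_{1} + v_{4} + v_{8} = v_{6}  ⟹  sig = ⟨3 | 1⟩
  P = {2,5,8}:  v_{2} + v_{5} + v_{8} = v_{7}  ⟹  sig = ⟨3 | 1⟩
  P = {3,5,6}:  v_{3} + v_{5} + v_{6} = v_{4}  ⟹  sig = ⟨3 | 1⟩
  P = {1,3,5,8}:  v_{1} + v_{3} + v_{5} + v_{8} = 0  ⟹  sig = ⟨4 | 0⟩

so the primitive-relation signature multiset is
{ ⟨2 | 1⟩,  ⟨2 | 1 1 1⟩,  ⟨2 | 1 2⟩,  ⟨2 | 1 2 2⟩,  ⟨3 | 1⟩ ×4,  ⟨4 | 0⟩ }


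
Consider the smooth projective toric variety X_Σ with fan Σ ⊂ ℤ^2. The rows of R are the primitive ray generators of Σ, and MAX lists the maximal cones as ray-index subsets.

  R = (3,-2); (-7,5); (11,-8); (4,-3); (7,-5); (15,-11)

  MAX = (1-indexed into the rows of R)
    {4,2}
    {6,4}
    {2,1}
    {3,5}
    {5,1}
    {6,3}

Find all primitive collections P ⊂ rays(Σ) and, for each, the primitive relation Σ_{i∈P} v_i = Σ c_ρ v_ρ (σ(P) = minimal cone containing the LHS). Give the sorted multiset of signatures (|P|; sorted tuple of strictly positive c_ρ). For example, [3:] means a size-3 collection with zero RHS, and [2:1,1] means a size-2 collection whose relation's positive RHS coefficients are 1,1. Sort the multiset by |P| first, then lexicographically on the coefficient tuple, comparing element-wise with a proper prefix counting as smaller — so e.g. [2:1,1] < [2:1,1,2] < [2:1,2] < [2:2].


|primitive collections| = 9. Relations:

  • {2,5}:  v_{2} + v_{5} = 0  ⟹  sig = [2:]
  • {1,4}:  v_{1} + v_{4} = v_{5}  ⟹  sig = [2:1]
  • {2,3}:  v_{2} + v_{3} = v_{4}  ⟹  sig = [2:1]
  • {3,4}:  v_{3} + v_{4} = v_{6}  ⟹  sig = [2:1]
  • {4,5}:  v_{4} + v_{5} = v_{3}  ⟹  sig = [2:1]
  • {1,6}:  v_{1} + v_{6} = v_{3} + v_{5}  ⟹  sig = [2:1,1]
  • {1,3}:  v_{1} + v_{3} = 2·v_{5}  ⟹  sig = [2:2]
  • {2,6}:  v_{2} + v_{6} = 2·v_{4}  ⟹  sig = [2:2]
  • {5,6}:  v_{5} + v_{6} = 2·v_{3}  ⟹  sig = [2:2]

Sorted signature multiset PRS(X):
    |P|=2: 9 collections, coeffs (), (1), (1), (1), (1), (1,1), (2), (2), (2)
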